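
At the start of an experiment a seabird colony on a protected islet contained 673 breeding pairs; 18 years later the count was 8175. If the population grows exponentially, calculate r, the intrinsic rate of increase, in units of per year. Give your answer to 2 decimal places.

0.14 per year

From N(t) = N₀·e^(rt): e^(r·18) = 8175/673 = 12.147.
r·18 = ln(12.147) = 2.4971, so r = 2.4971/18 = 0.13873.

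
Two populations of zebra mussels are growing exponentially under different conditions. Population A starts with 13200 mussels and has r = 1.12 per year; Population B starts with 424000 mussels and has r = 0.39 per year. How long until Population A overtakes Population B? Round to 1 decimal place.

4.8 years

Set 13200·e^(1.12t) = 424000·e^(0.39t).
e^((1.12 − 0.39)t) = 424000/13200 → e^(0.73·t) = 32.121.
0.73·t = ln(32.121) = 3.4695, so t = 3.4695/0.73 = 4.7528.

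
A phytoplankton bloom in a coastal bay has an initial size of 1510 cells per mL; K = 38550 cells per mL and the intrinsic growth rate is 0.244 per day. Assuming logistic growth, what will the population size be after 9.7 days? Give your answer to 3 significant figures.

A = (K − N₀)/N₀ = (38550 − 1510)/1510 = 24.53.
N(t) = K/(1 + A·e^(−rt)) = 38550/(1 + 24.53×e^(−0.244×9.7)).
e^(−2.367) = 0.09378; denominator = 1 + 24.53×0.09378 = 3.3004.
N = 38550/3.3004 = 11680.4.

11700 cells per mL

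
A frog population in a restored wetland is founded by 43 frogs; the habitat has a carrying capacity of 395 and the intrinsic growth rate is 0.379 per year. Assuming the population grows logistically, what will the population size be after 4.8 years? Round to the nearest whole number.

A = (K − N₀)/N₀ = (395 − 43)/43 = 8.186.
N(t) = K/(1 + A·e^(−rt)) = 395/(1 + 8.186×e^(−0.379×4.8)).
e^(−1.819) = 0.16216; denominator = 1 + 8.186×0.16216 = 2.3274.
N = 395/2.3274 = 169.716.

170 frogs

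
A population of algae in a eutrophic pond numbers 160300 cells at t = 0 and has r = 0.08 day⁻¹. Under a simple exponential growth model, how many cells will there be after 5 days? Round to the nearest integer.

239139 cells

N(t) = N₀·e^(rt) = 160300 × e^(0.08×5) = 160300 × e^0.4.
e^0.4 ≈ 1.4918, so N ≈ 160300 × 1.4918 = 239139.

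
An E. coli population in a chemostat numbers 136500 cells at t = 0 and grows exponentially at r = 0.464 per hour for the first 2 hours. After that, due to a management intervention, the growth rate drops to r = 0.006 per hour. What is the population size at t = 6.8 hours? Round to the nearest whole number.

355358 cells

Phase 1: N(2) = 136500·e^(0.464×2) = 136500·e^0.928 = 345269.
Phase 2 runs for 6.8 − 2 = 4.8 hours at r = 0.006.
N(6.8) = 345269·e^(0.006×4.8) = 345269·e^0.0288 = 355358.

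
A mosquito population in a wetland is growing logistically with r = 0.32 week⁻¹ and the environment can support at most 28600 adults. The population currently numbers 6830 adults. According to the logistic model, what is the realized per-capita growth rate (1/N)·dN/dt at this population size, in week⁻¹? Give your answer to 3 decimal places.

0.244 per week

(1/N)·dN/dt = r(1 − N/K) = 0.32 × (1 − 6830/28600).
= 0.32 × 0.76119 = 0.24358.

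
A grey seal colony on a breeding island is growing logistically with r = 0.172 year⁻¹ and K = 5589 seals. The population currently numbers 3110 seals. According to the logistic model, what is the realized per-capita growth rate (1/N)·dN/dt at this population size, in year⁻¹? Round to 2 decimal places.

0.08 per year

(1/N)·dN/dt = r(1 − N/K) = 0.172 × (1 − 3110/5589).
= 0.172 × 0.44355 = 0.076291.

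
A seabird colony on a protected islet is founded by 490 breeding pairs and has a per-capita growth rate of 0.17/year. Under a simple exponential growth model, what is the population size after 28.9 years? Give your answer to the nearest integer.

66663 breeding pairs

N(t) = N₀·e^(rt) = 490 × e^(0.17×28.9) = 490 × e^4.913.
e^4.913 ≈ 136.05, so N ≈ 490 × 136.05 = 66663.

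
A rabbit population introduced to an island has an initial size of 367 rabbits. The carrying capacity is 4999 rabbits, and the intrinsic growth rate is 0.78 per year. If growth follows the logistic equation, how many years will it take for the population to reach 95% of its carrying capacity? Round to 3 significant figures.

A = (K − N₀)/N₀ = (4999 − 367)/367 = 12.621.
Solve 4999/(1 + 12.621·e^(−0.78t)) = 4749.05: 1 + 12.621·e^(−0.78t) = 1.0526, so e^(−0.78t) = 0.00417008.
−0.78·t = ln(0.00417008) = -5.4798, so t = 5.4798/0.78 = 7.0254.

7.03 years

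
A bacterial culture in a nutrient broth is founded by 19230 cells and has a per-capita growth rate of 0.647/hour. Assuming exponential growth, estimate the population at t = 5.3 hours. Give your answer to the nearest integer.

N(t) = N₀·e^(rt) = 19230 × e^(0.647×5.3) = 19230 × e^3.429.
e^3.429 ≈ 30.849, so N ≈ 19230 × 30.849 = 593224.

593224 cells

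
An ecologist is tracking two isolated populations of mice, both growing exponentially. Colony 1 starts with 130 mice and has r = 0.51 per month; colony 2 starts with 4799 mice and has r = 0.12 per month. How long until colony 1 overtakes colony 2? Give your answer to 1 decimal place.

Set 130·e^(0.51t) = 4799·e^(0.12t).
e^((0.51 − 0.12)t) = 4799/130 → e^(0.39·t) = 36.915.
0.39·t = ln(36.915) = 3.6086, so t = 3.6086/0.39 = 9.2529.

9.3 months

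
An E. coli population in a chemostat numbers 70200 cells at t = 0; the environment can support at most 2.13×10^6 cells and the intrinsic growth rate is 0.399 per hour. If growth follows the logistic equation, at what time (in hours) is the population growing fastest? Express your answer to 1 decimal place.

8.5 hours

Logistic growth is fastest at N = K/2 = 1.065×10^6.
A = (K − N₀)/N₀ = 29.342. Set K/(1 + A·e^(−rt)) = K/2 → A·e^(−rt) = 1.
e^(−0.399t) = 1/29.342 = 0.034081, so t = ln(29.342)/0.399 = 3.379/0.399 = 8.4687.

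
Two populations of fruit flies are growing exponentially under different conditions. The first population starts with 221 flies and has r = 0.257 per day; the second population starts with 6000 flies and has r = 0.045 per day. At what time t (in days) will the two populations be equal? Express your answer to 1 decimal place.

Set 221·e^(0.257t) = 6000·e^(0.045t).
e^((0.257 − 0.045)t) = 6000/221 → e^(0.212·t) = 27.149.
0.212·t = ln(27.149) = 3.3014, so t = 3.3014/0.212 = 15.572.

15.6 days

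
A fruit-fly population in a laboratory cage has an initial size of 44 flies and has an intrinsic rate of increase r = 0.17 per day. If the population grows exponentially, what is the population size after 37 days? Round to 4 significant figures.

23720 flies

N(t) = N₀·e^(rt) = 44 × e^(0.17×37) = 44 × e^6.29.
e^6.29 ≈ 539.15, so N ≈ 44 × 539.15 = 23722.7.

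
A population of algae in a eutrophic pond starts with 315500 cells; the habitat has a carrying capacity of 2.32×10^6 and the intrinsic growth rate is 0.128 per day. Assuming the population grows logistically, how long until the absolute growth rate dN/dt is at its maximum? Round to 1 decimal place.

14.4 days

Logistic growth is fastest at N = K/2 = 1.16×10^6.
A = (K − N₀)/N₀ = 6.3534. Set K/(1 + A·e^(−rt)) = K/2 → A·e^(−rt) = 1.
e^(−0.128t) = 1/6.3534 = 0.157396, so t = ln(6.3534)/0.128 = 1.849/0.128 = 14.445.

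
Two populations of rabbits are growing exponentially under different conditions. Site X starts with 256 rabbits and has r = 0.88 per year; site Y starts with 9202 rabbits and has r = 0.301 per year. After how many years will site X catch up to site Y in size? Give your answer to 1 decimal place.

Set 256·e^(0.88t) = 9202·e^(0.301t).
e^((0.88 − 0.301)t) = 9202/256 → e^(0.579·t) = 35.945.
0.579·t = ln(35.945) = 3.582, so t = 3.582/0.579 = 6.1865.

6.2 years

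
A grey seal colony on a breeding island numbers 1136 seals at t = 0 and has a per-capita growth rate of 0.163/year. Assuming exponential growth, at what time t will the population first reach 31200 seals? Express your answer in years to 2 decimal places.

20.32 years

Set N₀·e^(rt) = 31200: e^(0.163·t) = 31200/1136 = 27.465.
0.163·t = ln(27.465) = 3.3129, so t = 3.3129/0.163 = 20.325.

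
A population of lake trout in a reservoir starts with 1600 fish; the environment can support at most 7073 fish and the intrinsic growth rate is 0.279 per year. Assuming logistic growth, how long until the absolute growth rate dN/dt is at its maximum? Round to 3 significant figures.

4.41 years

Logistic growth is fastest at N = K/2 = 3536.5.
A = (K − N₀)/N₀ = 3.4206. Set K/(1 + A·e^(−rt)) = K/2 → A·e^(−rt) = 1.
e^(−0.279t) = 1/3.4206 = 0.292344, so t = ln(3.4206)/0.279 = 1.2298/0.279 = 4.408.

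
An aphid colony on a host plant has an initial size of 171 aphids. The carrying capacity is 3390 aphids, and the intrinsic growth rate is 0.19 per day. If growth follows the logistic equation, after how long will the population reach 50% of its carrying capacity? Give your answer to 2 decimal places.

15.45 days

A = (K − N₀)/N₀ = (3390 − 171)/171 = 18.825.
Solve 3390/(1 + 18.825·e^(−0.19t)) = 1695: 1 + 18.825·e^(−0.19t) = 2, so e^(−0.19t) = 0.0531221.
−0.19·t = ln(0.0531221) = -2.9352, so t = 2.9352/0.19 = 15.448.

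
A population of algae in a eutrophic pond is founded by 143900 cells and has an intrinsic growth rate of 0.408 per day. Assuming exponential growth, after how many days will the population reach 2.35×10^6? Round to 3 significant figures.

Set N₀·e^(rt) = 2.35×10^6: e^(0.408·t) = 2.35×10^6/143900 = 16.331.
0.408·t = ln(16.331) = 2.7931, so t = 2.7931/0.408 = 6.8457.

6.85 days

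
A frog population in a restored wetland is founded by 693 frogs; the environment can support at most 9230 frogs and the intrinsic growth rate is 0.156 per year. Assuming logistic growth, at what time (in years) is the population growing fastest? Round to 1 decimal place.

Logistic growth is fastest at N = K/2 = 4615.
A = (K − N₀)/N₀ = 12.319. Set K/(1 + A·e^(−rt)) = K/2 → A·e^(−rt) = 1.
e^(−0.156t) = 1/12.319 = 0.0811761, so t = ln(12.319)/0.156 = 2.5111/0.156 = 16.097.

16.1 years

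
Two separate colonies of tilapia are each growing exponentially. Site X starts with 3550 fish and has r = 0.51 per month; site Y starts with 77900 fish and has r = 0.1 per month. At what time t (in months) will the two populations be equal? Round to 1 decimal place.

7.5 months

Set 3550·e^(0.51t) = 77900·e^(0.1t).
e^((0.51 − 0.1)t) = 77900/3550 → e^(0.41·t) = 21.944.
0.41·t = ln(21.944) = 3.0885, so t = 3.0885/0.41 = 7.5329.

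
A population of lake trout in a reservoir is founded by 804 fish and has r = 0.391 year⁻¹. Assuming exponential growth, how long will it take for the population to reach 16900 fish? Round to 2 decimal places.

7.79 years

Set N₀·e^(rt) = 16900: e^(0.391·t) = 16900/804 = 21.02.
0.391·t = ln(21.02) = 3.0455, so t = 3.0455/0.391 = 7.7889.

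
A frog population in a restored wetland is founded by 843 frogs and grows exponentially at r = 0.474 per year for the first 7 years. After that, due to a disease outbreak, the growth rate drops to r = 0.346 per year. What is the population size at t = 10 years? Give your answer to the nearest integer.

Phase 1: N(7) = 843·e^(0.474×7) = 843·e^3.318 = 23271.1.
Phase 2 runs for 10 − 7 = 3 years at r = 0.346.
N(10) = 23271.1·e^(0.346×3) = 23271.1·e^1.038 = 65707.4.

65707 frogs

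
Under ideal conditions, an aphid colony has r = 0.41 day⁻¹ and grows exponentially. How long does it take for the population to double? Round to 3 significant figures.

Doubling time t_d = ln(2)/r = 0.6931/0.41 = 1.6906.

1.69 days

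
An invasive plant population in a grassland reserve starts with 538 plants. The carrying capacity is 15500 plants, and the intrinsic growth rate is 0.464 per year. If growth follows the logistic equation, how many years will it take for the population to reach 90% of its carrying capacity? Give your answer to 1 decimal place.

A = (K − N₀)/N₀ = (15500 − 538)/538 = 27.81.
Solve 15500/(1 + 27.81·e^(−0.464t)) = 13950: 1 + 27.81·e^(−0.464t) = 1.1111, so e^(−0.464t) = 0.00399531.
−0.464·t = ln(0.00399531) = -5.5226, so t = 5.5226/0.464 = 11.902.

11.9 years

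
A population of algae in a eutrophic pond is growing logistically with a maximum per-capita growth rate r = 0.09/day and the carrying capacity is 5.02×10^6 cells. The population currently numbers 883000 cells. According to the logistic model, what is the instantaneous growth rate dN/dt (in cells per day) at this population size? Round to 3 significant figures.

dN/dt = rN(1 − N/K) = 0.09 × 883000 × (1 − 883000/5.02×10^6).
1 − 883000/5.02×10^6 = 0.8241; dN/dt = 0.09 × 883000 × 0.8241 = 65492.

65500 cells per day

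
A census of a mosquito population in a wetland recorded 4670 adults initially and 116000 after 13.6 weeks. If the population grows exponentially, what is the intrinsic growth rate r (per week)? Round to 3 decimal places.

0.236 per week

From N(t) = N₀·e^(rt): e^(r·13.6) = 116000/4670 = 24.839.
r·13.6 = ln(24.839) = 3.2124, so r = 3.2124/13.6 = 0.23621.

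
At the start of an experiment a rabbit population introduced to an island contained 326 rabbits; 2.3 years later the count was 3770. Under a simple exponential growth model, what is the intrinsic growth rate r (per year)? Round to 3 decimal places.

From N(t) = N₀·e^(rt): e^(r·2.3) = 3770/326 = 11.564.
r·2.3 = ln(11.564) = 2.4479, so r = 2.4479/2.3 = 1.0643.

1.064 per year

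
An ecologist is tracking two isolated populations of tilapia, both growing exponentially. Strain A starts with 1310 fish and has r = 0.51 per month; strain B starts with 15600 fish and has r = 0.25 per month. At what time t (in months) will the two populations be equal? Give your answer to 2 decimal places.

Set 1310·e^(0.51t) = 15600·e^(0.25t).
e^((0.51 − 0.25)t) = 15600/1310 → e^(0.26·t) = 11.908.
0.26·t = ln(11.908) = 2.4772, so t = 2.4772/0.26 = 9.5279.

9.53 months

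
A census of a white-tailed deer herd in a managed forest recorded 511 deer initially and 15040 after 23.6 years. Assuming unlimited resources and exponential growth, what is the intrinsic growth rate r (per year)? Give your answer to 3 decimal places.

0.143 per year

From N(t) = N₀·e^(rt): e^(r·23.6) = 15040/511 = 29.432.
r·23.6 = ln(29.432) = 3.3821, so r = 3.3821/23.6 = 0.14331.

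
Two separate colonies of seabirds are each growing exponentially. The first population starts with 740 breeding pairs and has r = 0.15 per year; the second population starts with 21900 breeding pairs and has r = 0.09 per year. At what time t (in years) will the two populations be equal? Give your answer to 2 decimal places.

56.46 years

Set 740·e^(0.15t) = 21900·e^(0.09t).
e^((0.15 − 0.09)t) = 21900/740 → e^(0.06·t) = 29.595.
0.06·t = ln(29.595) = 3.3876, so t = 3.3876/0.06 = 56.46.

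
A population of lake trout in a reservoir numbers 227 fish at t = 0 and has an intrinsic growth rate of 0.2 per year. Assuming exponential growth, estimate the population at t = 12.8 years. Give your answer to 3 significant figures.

2940 fish

N(t) = N₀·e^(rt) = 227 × e^(0.2×12.8) = 227 × e^2.56.
e^2.56 ≈ 12.936, so N ≈ 227 × 12.936 = 2936.43.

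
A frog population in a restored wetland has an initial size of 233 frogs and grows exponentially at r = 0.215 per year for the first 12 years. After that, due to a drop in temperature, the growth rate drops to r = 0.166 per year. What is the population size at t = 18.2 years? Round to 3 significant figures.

Phase 1: N(12) = 233·e^(0.215×12) = 233·e^2.58 = 3074.93.
Phase 2 runs for 18.2 − 12 = 6.2 years at r = 0.166.
N(18.2) = 3074.93·e^(0.166×6.2) = 3074.93·e^1.029 = 8606.2.

8610 frogs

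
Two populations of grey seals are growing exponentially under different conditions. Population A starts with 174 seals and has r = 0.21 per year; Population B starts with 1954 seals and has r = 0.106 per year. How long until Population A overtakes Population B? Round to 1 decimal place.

23.3 years

Set 174·e^(0.21t) = 1954·e^(0.106t).
e^((0.21 − 0.106)t) = 1954/174 → e^(0.104·t) = 11.23.
0.104·t = ln(11.23) = 2.4186, so t = 2.4186/0.104 = 23.256.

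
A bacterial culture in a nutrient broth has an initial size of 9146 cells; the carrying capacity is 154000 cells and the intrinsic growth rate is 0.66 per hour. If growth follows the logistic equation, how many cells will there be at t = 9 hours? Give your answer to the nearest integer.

147837 cells

A = (K − N₀)/N₀ = (154000 − 9146)/9146 = 15.838.
N(t) = K/(1 + A·e^(−rt)) = 154000/(1 + 15.838×e^(−0.66×9)).
e^(−5.94) = 0.002632; denominator = 1 + 15.838×0.002632 = 1.0417.
N = 154000/1.0417 = 147837.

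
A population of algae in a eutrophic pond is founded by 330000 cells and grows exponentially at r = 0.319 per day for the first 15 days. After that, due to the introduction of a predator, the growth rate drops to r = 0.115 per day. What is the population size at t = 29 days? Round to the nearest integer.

197618297 cells

Phase 1: N(15) = 330000·e^(0.319×15) = 330000·e^4.785 = 3.950145×10^7.
Phase 2 runs for 29 − 15 = 14 days at r = 0.115.
N(29) = 3.950145×10^7·e^(0.115×14) = 3.950145×10^7·e^1.61 = 1.976183×10^8.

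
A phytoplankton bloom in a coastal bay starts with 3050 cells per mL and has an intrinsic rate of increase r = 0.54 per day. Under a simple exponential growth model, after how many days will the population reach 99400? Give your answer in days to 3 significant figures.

Set N₀·e^(rt) = 99400: e^(0.54·t) = 99400/3050 = 32.59.
0.54·t = ln(32.59) = 3.484, so t = 3.484/0.54 = 6.4519.

6.45 days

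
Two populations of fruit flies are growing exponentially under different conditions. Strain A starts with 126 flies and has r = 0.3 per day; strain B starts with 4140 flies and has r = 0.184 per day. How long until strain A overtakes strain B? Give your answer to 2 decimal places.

Set 126·e^(0.3t) = 4140·e^(0.184t).
e^((0.3 − 0.184)t) = 4140/126 → e^(0.116·t) = 32.857.
0.116·t = ln(32.857) = 3.4922, so t = 3.4922/0.116 = 30.105.

30.10 days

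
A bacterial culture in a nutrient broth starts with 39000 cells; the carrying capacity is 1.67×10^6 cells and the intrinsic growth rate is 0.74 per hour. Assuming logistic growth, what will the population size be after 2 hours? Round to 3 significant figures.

159000 cells

A = (K − N₀)/N₀ = (1.67×10^6 − 39000)/39000 = 41.821.
N(t) = K/(1 + A·e^(−rt)) = 1.67×10^6/(1 + 41.821×e^(−0.74×2)).
e^(−1.48) = 0.22764; denominator = 1 + 41.821×0.22764 = 10.52.
N = 1.67×10^6/10.52 = 158746.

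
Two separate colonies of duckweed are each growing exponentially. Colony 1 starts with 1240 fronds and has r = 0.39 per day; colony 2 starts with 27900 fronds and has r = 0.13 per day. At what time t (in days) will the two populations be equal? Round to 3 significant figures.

Set 1240·e^(0.39t) = 27900·e^(0.13t).
e^((0.39 − 0.13)t) = 27900/1240 → e^(0.26·t) = 22.5.
0.26·t = ln(22.5) = 3.1135, so t = 3.1135/0.26 = 11.975.

12.0 days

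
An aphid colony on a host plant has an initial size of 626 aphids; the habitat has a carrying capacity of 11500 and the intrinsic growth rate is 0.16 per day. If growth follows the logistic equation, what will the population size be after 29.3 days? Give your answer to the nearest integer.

A = (K − N₀)/N₀ = (11500 − 626)/626 = 17.371.
N(t) = K/(1 + A·e^(−rt)) = 11500/(1 + 17.371×e^(−0.16×29.3)).
e^(−4.688) = 0.0092051; denominator = 1 + 17.371×0.0092051 = 1.1599.
N = 11500/1.1599 = 9914.67.

9915 aphids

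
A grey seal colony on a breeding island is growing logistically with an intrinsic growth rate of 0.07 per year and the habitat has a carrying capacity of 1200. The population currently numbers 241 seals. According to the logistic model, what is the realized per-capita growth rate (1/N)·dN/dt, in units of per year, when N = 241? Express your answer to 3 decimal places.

0.056 per year

(1/N)·dN/dt = r(1 − N/K) = 0.07 × (1 − 241/1200).
= 0.07 × 0.79917 = 0.055942.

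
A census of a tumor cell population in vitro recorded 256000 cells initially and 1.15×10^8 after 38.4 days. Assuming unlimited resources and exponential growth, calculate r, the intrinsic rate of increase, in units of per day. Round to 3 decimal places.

From N(t) = N₀·e^(rt): e^(r·38.4) = 1.15×10^8/256000 = 449.22.
r·38.4 = ln(449.22) = 6.1075, so r = 6.1075/38.4 = 0.15905.

0.159 per day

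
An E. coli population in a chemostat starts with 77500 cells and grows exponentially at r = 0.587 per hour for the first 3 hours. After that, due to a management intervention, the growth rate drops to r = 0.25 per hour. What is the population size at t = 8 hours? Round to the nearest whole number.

1573847 cells

Phase 1: N(3) = 77500·e^(0.587×3) = 77500·e^1.761 = 450915.
Phase 2 runs for 8 − 3 = 5 hours at r = 0.25.
N(8) = 450915·e^(0.25×5) = 450915·e^1.25 = 1.573847×10^6.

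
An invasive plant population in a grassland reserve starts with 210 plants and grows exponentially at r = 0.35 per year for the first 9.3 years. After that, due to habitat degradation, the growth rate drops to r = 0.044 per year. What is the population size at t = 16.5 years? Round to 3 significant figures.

7470 plants

Phase 1: N(9.3) = 210·e^(0.35×9.3) = 210·e^3.255 = 5443.12.
Phase 2 runs for 16.5 − 9.3 = 7.2 years at r = 0.044.
N(16.5) = 5443.12·e^(0.044×7.2) = 5443.12·e^0.3168 = 7471.92.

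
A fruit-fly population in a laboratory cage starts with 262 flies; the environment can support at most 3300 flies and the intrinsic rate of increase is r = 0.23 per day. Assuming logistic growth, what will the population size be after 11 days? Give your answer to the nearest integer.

A = (K − N₀)/N₀ = (3300 − 262)/262 = 11.595.
N(t) = K/(1 + A·e^(−rt)) = 3300/(1 + 11.595×e^(−0.23×11)).
e^(−2.53) = 0.079659; denominator = 1 + 11.595×0.079659 = 1.9237.
N = 3300/1.9237 = 1715.46.

1715 flies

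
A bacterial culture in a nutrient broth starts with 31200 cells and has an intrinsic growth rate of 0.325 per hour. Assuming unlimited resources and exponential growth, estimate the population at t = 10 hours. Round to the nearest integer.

N(t) = N₀·e^(rt) = 31200 × e^(0.325×10) = 31200 × e^3.25.
e^3.25 ≈ 25.79, so N ≈ 31200 × 25.79 = 804659.

804659 cells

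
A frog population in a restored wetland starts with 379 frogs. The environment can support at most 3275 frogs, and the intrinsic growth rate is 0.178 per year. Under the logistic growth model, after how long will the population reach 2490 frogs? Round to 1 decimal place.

A = (K − N₀)/N₀ = (3275 − 379)/379 = 7.6412.
Solve 3275/(1 + 7.6412·e^(−0.178t)) = 2490: 1 + 7.6412·e^(−0.178t) = 1.3153, so e^(−0.178t) = 0.0412583.
−0.178·t = ln(0.0412583) = -3.1879, so t = 3.1879/0.178 = 17.91.

17.9 years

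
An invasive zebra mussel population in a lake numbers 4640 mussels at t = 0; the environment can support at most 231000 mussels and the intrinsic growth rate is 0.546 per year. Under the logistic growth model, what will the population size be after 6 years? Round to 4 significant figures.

A = (K − N₀)/N₀ = (231000 − 4640)/4640 = 48.784.
N(t) = K/(1 + A·e^(−rt)) = 231000/(1 + 48.784×e^(−0.546×6)).
e^(−3.276) = 0.037779; denominator = 1 + 48.784×0.037779 = 2.843.
N = 231000/2.843 = 81251.3.

81250 mussels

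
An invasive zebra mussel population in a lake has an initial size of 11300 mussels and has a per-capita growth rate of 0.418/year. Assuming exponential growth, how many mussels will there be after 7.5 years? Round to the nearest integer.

259772 mussels

N(t) = N₀·e^(rt) = 11300 × e^(0.418×7.5) = 11300 × e^3.135.
e^3.135 ≈ 22.989, so N ≈ 11300 × 22.989 = 259772.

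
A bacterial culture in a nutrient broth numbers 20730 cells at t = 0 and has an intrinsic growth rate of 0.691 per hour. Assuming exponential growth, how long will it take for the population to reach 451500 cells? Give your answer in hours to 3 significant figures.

Set N₀·e^(rt) = 451500: e^(0.691·t) = 451500/20730 = 21.78.
0.691·t = ln(21.78) = 3.081, so t = 3.081/0.691 = 4.4587.

4.46 hours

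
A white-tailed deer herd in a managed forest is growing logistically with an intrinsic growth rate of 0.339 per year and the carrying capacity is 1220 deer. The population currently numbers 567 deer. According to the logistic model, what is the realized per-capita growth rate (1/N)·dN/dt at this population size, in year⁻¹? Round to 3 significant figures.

0.181 per year

(1/N)·dN/dt = r(1 − N/K) = 0.339 × (1 − 567/1220).
= 0.339 × 0.53525 = 0.18145.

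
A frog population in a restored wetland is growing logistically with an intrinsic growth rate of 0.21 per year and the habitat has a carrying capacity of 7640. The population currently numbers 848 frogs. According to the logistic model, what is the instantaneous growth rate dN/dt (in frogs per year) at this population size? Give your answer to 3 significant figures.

158 frogs per year

dN/dt = rN(1 − N/K) = 0.21 × 848 × (1 − 848/7640).
1 − 848/7640 = 0.88901; dN/dt = 0.21 × 848 × 0.88901 = 158.31.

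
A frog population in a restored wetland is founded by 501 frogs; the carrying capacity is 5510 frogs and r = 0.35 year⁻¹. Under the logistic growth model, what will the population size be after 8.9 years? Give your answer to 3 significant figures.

A = (K − N₀)/N₀ = (5510 − 501)/501 = 9.998.
N(t) = K/(1 + A·e^(−rt)) = 5510/(1 + 9.998×e^(−0.35×8.9)).
e^(−3.115) = 0.044379; denominator = 1 + 9.998×0.044379 = 1.4437.
N = 5510/1.4437 = 3816.59.

3820 frogs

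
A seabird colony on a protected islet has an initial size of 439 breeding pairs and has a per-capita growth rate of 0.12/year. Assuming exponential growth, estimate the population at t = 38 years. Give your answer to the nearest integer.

41961 breeding pairs

N(t) = N₀·e^(rt) = 439 × e^(0.12×38) = 439 × e^4.56.
e^4.56 ≈ 95.583, so N ≈ 439 × 95.583 = 41961.1.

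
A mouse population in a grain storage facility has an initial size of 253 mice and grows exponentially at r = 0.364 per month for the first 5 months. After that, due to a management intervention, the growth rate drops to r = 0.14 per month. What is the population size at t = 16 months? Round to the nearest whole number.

7284 mice

Phase 1: N(5) = 253·e^(0.364×5) = 253·e^1.82 = 1561.48.
Phase 2 runs for 16 − 5 = 11 months at r = 0.14.
N(16) = 1561.48·e^(0.14×11) = 1561.48·e^1.54 = 7283.67.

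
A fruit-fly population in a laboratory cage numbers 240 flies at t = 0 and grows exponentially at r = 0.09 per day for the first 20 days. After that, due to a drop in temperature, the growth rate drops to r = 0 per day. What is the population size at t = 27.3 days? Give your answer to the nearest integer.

Phase 1: N(20) = 240·e^(0.09×20) = 240·e^1.8 = 1451.92.
Phase 2 runs for 27.3 − 20 = 7.3 days at r = 0.
N(27.3) = 1451.92·e^(0×7.3) = 1451.92·e^0 = 1451.92.

1452 flies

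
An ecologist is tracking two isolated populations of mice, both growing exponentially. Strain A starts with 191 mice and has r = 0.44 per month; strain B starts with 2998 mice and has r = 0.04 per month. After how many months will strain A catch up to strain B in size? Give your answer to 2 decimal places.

6.88 months

Set 191·e^(0.44t) = 2998·e^(0.04t).
e^((0.44 − 0.04)t) = 2998/191 → e^(0.4·t) = 15.696.
0.4·t = ln(15.696) = 2.7534, so t = 2.7534/0.4 = 6.8836.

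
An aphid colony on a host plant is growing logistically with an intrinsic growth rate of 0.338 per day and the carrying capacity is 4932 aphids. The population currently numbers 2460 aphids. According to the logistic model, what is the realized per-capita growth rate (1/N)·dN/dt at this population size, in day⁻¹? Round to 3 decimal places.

0.169 per day

(1/N)·dN/dt = r(1 − N/K) = 0.338 × (1 − 2460/4932).
= 0.338 × 0.50122 = 0.16941.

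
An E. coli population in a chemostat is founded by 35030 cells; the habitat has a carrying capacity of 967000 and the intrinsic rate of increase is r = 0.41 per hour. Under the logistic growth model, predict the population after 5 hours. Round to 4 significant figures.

A = (K − N₀)/N₀ = (967000 − 35030)/35030 = 26.605.
N(t) = K/(1 + A·e^(−rt)) = 967000/(1 + 26.605×e^(−0.41×5)).
e^(−2.05) = 0.12873; denominator = 1 + 26.605×0.12873 = 4.425.
N = 967000/4.425 = 218532.

218500 cells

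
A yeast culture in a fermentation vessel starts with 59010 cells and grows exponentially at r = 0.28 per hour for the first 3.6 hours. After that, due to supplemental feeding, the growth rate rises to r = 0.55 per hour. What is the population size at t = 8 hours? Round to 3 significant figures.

1820000 cells

Phase 1: N(3.6) = 59010·e^(0.28×3.6) = 59010·e^1.008 = 161694.
Phase 2 runs for 8 − 3.6 = 4.4 hours at r = 0.55.
N(8) = 161694·e^(0.55×4.4) = 161694·e^2.42 = 1.81839×10^6.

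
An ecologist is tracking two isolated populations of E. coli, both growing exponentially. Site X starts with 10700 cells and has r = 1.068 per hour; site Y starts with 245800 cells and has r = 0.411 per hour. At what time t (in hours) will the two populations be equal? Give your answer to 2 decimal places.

4.77 hours

Set 10700·e^(1.068t) = 245800·e^(0.411t).
e^((1.068 − 0.411)t) = 245800/10700 → e^(0.657·t) = 22.972.
0.657·t = ln(22.972) = 3.1343, so t = 3.1343/0.657 = 4.7706.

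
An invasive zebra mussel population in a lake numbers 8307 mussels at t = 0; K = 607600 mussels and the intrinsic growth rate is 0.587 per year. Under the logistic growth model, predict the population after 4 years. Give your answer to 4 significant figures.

76970 mussels

A = (K − N₀)/N₀ = (607600 − 8307)/8307 = 72.143.
N(t) = K/(1 + A·e^(−rt)) = 607600/(1 + 72.143×e^(−0.587×4)).
e^(−2.348) = 0.09556; denominator = 1 + 72.143×0.09556 = 7.894.
N = 607600/7.894 = 76969.8.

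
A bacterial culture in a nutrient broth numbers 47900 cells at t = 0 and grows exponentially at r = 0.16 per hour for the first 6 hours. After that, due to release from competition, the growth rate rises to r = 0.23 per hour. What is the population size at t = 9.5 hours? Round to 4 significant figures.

279800 cells

Phase 1: N(6) = 47900·e^(0.16×6) = 47900·e^0.96 = 125100.
Phase 2 runs for 9.5 − 6 = 3.5 hours at r = 0.23.
N(9.5) = 125100·e^(0.23×3.5) = 125100·e^0.805 = 279811.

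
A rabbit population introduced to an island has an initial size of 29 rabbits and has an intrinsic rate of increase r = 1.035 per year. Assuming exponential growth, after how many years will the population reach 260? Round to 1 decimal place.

Set N₀·e^(rt) = 260: e^(1.035·t) = 260/29 = 8.9655.
1.035·t = ln(8.9655) = 2.1934, so t = 2.1934/1.035 = 2.1192.

2.1 years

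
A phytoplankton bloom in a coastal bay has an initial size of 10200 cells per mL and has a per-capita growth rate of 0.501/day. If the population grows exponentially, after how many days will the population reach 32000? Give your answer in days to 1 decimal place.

2.3 days

Set N₀·e^(rt) = 32000: e^(0.501·t) = 32000/10200 = 3.1373.
0.501·t = ln(3.1373) = 1.1433, so t = 1.1433/0.501 = 2.2821.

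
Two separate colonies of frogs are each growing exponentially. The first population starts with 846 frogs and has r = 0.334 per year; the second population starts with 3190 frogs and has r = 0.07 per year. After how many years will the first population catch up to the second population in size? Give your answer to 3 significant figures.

Set 846·e^(0.334t) = 3190·e^(0.07t).
e^((0.334 − 0.07)t) = 3190/846 → e^(0.264·t) = 3.7707.
0.264·t = ln(3.7707) = 1.3273, so t = 1.3273/0.264 = 5.0275.

5.03 years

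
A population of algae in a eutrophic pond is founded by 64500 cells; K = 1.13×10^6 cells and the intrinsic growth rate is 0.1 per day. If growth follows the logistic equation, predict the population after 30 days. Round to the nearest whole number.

A = (K − N₀)/N₀ = (1.13×10^6 − 64500)/64500 = 16.519.
N(t) = K/(1 + A·e^(−rt)) = 1.13×10^6/(1 + 16.519×e^(−0.1×30)).
e^(−3) = 0.049787; denominator = 1 + 16.519×0.049787 = 1.8225.
N = 1.13×10^6/1.8225 = 620044.

620044 cells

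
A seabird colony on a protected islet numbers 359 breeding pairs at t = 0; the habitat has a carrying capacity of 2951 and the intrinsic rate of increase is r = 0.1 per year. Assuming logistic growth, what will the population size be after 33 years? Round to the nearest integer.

A = (K − N₀)/N₀ = (2951 − 359)/359 = 7.2201.
N(t) = K/(1 + A·e^(−rt)) = 2951/(1 + 7.2201×e^(−0.1×33)).
e^(−3.3) = 0.036883; denominator = 1 + 7.2201×0.036883 = 1.2663.
N = 2951/1.2663 = 2330.41.

2330 breeding pairs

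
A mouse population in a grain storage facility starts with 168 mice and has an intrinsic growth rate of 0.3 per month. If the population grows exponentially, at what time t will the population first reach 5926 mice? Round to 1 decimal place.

Set N₀·e^(rt) = 5926: e^(0.3·t) = 5926/168 = 35.274.
0.3·t = ln(35.274) = 3.5631, so t = 3.5631/0.3 = 11.877.

11.9 months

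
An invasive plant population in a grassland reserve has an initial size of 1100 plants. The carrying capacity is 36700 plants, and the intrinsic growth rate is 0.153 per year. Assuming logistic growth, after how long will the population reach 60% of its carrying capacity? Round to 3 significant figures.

25.4 years

A = (K − N₀)/N₀ = (36700 − 1100)/1100 = 32.364.
Solve 36700/(1 + 32.364·e^(−0.153t)) = 22020: 1 + 32.364·e^(−0.153t) = 1.6667, so e^(−0.153t) = 0.0205993.
−0.153·t = ln(0.0205993) = -3.8825, so t = 3.8825/0.153 = 25.376.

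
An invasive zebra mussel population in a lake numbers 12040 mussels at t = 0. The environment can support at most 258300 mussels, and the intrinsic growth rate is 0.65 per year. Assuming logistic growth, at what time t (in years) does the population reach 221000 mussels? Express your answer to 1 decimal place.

A = (K − N₀)/N₀ = (258300 − 12040)/12040 = 20.453.
Solve 258300/(1 + 20.453·e^(−0.65t)) = 221000: 1 + 20.453·e^(−0.65t) = 1.1688, so e^(−0.65t) = 0.00825181.
−0.65·t = ln(0.00825181) = -4.7973, so t = 4.7973/0.65 = 7.3805.

7.4 years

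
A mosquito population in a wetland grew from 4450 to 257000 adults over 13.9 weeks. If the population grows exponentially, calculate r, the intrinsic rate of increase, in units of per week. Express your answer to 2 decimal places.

0.29 per week

From N(t) = N₀·e^(rt): e^(r·13.9) = 257000/4450 = 57.753.
r·13.9 = ln(57.753) = 4.0562, so r = 4.0562/13.9 = 0.29181.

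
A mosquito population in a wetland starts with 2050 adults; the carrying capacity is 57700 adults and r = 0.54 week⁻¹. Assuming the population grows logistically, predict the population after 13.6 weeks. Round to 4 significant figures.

A = (K − N₀)/N₀ = (57700 − 2050)/2050 = 27.146.
N(t) = K/(1 + A·e^(−rt)) = 57700/(1 + 27.146×e^(−0.54×13.6)).
e^(−7.344) = 0.00064646; denominator = 1 + 27.146×0.00064646 = 1.0175.
N = 57700/1.0175 = 56704.9.

56700 adults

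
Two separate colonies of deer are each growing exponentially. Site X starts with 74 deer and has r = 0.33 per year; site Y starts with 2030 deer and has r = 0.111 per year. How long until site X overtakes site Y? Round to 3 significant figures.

Set 74·e^(0.33t) = 2030·e^(0.111t).
e^((0.33 − 0.111)t) = 2030/74 → e^(0.219·t) = 27.432.
0.219·t = ln(27.432) = 3.3117, so t = 3.3117/0.219 = 15.122.

15.1 years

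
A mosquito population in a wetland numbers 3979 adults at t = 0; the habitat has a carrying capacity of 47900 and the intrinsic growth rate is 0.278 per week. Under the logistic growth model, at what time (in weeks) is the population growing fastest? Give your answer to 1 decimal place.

Logistic growth is fastest at N = K/2 = 23950.
A = (K − N₀)/N₀ = 11.038. Set K/(1 + A·e^(−rt)) = K/2 → A·e^(−rt) = 1.
e^(−0.278t) = 1/11.038 = 0.0905945, so t = ln(11.038)/0.278 = 2.4014/0.278 = 8.638.

8.6 weeks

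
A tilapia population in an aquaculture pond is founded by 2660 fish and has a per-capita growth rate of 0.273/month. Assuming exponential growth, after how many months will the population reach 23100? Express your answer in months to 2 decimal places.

7.92 months

Set N₀·e^(rt) = 23100: e^(0.273·t) = 23100/2660 = 8.6842.
0.273·t = ln(8.6842) = 2.1615, so t = 2.1615/0.273 = 7.9176.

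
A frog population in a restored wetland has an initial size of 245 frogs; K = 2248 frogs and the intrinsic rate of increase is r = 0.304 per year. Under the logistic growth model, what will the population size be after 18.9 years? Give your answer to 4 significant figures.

A = (K − N₀)/N₀ = (2248 − 245)/245 = 8.1755.
N(t) = K/(1 + A·e^(−rt)) = 2248/(1 + 8.1755×e^(−0.304×18.9)).
e^(−5.746) = 0.0031968; denominator = 1 + 8.1755×0.0031968 = 1.0261.
N = 2248/1.0261 = 2190.74.

2191 frogs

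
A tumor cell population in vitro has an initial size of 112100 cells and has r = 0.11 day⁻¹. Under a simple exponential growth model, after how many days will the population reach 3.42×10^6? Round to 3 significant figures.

31.1 days

Set N₀·e^(rt) = 3.42×10^6: e^(0.11·t) = 3.42×10^6/112100 = 30.508.
0.11·t = ln(30.508) = 3.418, so t = 3.418/0.11 = 31.073.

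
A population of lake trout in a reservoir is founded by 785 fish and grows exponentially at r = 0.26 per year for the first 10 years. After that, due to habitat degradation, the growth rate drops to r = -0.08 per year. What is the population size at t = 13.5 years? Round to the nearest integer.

Phase 1: N(10) = 785·e^(0.26×10) = 785·e^2.6 = 10569.
Phase 2 runs for 13.5 − 10 = 3.5 years at r = -0.08.
N(13.5) = 10569·e^(-0.08×3.5) = 10569·e^-0.28 = 7987.9.

7988 fish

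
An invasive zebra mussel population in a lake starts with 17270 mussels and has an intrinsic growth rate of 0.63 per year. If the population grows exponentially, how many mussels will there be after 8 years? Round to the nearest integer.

N(t) = N₀·e^(rt) = 17270 × e^(0.63×8) = 17270 × e^5.04.
e^5.04 ≈ 154.47, so N ≈ 17270 × 154.47 = 2.667697×10^6.

2667697 mussels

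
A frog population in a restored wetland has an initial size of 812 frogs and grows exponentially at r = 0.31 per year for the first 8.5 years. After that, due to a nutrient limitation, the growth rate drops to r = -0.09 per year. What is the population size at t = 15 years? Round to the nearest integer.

6308 frogs

Phase 1: N(8.5) = 812·e^(0.31×8.5) = 812·e^2.635 = 11322.
Phase 2 runs for 15 − 8.5 = 6.5 years at r = -0.09.
N(15) = 11322·e^(-0.09×6.5) = 11322·e^-0.585 = 6307.54.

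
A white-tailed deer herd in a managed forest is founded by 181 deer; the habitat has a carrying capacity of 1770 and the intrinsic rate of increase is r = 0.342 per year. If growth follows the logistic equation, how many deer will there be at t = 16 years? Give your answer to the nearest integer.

1707 deer

A = (K − N₀)/N₀ = (1770 − 181)/181 = 8.779.
N(t) = K/(1 + A·e^(−rt)) = 1770/(1 + 8.779×e^(−0.342×16)).
e^(−5.472) = 0.0042028; denominator = 1 + 8.779×0.0042028 = 1.0369.
N = 1770/1.0369 = 1707.02.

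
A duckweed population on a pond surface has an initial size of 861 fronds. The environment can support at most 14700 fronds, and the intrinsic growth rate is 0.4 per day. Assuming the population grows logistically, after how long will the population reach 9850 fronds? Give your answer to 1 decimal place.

A = (K − N₀)/N₀ = (14700 − 861)/861 = 16.073.
Solve 14700/(1 + 16.073·e^(−0.4t)) = 9850: 1 + 16.073·e^(−0.4t) = 1.4924, so e^(−0.4t) = 0.030634.
−0.4·t = ln(0.030634) = -3.4856, so t = 3.4856/0.4 = 8.7141.

8.7 days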